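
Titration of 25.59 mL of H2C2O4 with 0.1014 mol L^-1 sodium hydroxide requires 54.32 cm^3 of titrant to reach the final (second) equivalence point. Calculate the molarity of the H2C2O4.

0.108 M

n(NaOH) = 0.1014 x 0.05432 = 0.005508 mol.
At the final (second) equivalence point, 2 mol OH^- react per mol H2C2O4, so n(H2C2O4) = 0.005508 / 2 = 0.002754 mol.
[H2C2O4] = 0.002754 / 0.02559 L = 0.108 M.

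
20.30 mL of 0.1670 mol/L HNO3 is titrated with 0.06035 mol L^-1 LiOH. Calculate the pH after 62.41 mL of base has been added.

n(acid) = 0.1670 x 0.02030 = 0.003390 mol; n(LiOH) added = 0.06035 x 0.06241 = 0.003766 mol.
Base is in excess by 0.003766 - 0.003390 = 0.0003763 mol in a total volume of 0.08271 L.
[OH^-] = 0.0003763/0.08271 = 0.004550 M, so pOH = 2.34 and pH = 14.00 - 2.34 = 11.66.

11.66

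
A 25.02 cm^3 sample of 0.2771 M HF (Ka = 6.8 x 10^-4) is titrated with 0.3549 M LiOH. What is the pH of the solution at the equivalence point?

n(HF) = 0.2771 x 0.02502 = 0.006933 mol; V(LiOH) at equivalence = 0.006933/0.3549 = 0.01954 L.
At equivalence all the acid is converted to F-; total volume = 0.02502 + 0.01954 = 0.04456 L, so [F-] = 0.006933/0.04456 = 0.1556 M.
Kb = Kw/Ka = 1.0e-14 / 6.8 x 10^-4 = 1.47e-11.
[OH^-] = sqrt(Kb x [F-]) = sqrt(1.47e-11 x 0.1556) = 1.51e-6 M.
pOH = 5.82, so pH = 14.00 - 5.82 = 8.18.

8.18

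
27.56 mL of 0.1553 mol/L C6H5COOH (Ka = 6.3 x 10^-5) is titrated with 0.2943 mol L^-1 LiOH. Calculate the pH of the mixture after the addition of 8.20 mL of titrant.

Initial n(C6H5COOH) = 0.1553 x 0.02756 = 0.004280 mol.
n(LiOH) added = 0.2943 x 0.008200 = 0.002413 mol, converting that many moles of C6H5COOH to C6H5COO-.
Remaining n(C6H5COOH) = 0.001867 mol; n(C6H5COO-) = 0.002413 mol.
By Henderson-Hasselbalch, pH = pKa + log([A^-]/[HA]) = 4.20 + log(0.002413/0.001867) = 4.20 + (+0.11) = 4.31.

4.31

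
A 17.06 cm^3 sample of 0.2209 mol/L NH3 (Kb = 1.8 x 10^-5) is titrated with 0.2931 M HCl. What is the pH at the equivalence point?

n(NH3) = 0.2209 x 0.01706 = 0.003769 mol; V(HCl) at equivalence = 0.003769/0.2931 = 0.01286 L.
At equivalence the base is fully converted to NH4+; total volume = 0.02992 L, so [NH4+] = 0.003769/0.02992 = 0.1260 M.
Ka(NH4+) = Kw/Kb = 1.0e-14 / 1.8 x 10^-5 = 5.56e-10.
[H^+] = sqrt(Ka x [NH4+]) = sqrt(5.56e-10 x 0.1260) = 8.37e-6 M.
pH = -log(8.37e-6) = 5.08.

5.08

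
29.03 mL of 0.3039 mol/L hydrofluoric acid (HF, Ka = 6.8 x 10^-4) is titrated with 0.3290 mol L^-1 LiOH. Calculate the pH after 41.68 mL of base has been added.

12.84

n(acid) = 0.3039 x 0.02903 = 0.008822 mol; n(LiOH) added = 0.3290 x 0.04168 = 0.01371 mol.
Base is in excess by 0.01371 - 0.008822 = 0.004891 mol in a total volume of 0.07071 L.
[OH^-] = 0.004891/0.07071 = 0.06916 M, so pOH = 1.16 and pH = 14.00 - 1.16 = 12.84.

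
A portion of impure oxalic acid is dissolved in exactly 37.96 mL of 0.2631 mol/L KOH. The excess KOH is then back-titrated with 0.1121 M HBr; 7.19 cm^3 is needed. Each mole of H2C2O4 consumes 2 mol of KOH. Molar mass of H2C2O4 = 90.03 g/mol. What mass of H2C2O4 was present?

Total n(KOH) added = 0.2631 x 0.03796 = 0.009987 mol.
n(HBr) used = 0.1121 x 0.007190 = 0.0008060 mol, which equals the excess n(KOH).
So n(KOH) consumed by the sample = 0.009987 - 0.0008060 = 0.009181 mol.
n(H2C2O4) = 0.009181 / 2 = 0.004591 mol.
mass = 0.004591 mol x 90.03 g/mol = 0.413 g.

0.413 g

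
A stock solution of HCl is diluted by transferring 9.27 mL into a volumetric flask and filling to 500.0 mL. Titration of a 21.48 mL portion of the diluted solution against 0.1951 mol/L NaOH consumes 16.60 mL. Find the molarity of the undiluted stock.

8.13 M

n(NaOH) = 0.1951 x 0.01660 = 0.003239 mol.
n(HCl) in the aliquot = 0.003239 mol.
[diluted HCl] = 0.003239 / 0.02148 = 0.1508 M.
Dilution factor = 500.0/9.270 = 53.94, so [stock] = 0.1508 x 53.94 = 8.13 M.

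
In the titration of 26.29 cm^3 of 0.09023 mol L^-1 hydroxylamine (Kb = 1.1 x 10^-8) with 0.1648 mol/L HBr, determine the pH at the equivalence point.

3.64

n(NH2OH) = 0.09023 x 0.02629 = 0.002372 mol; V(HBr) at equivalence = 0.002372/0.1648 = 0.01439 L.
At equivalence the base is fully converted to NH3OH+; total volume = 0.04068 L, so [NH3OH+] = 0.002372/0.04068 = 0.05831 M.
Ka(NH3OH+) = Kw/Kb = 1.0e-14 / 1.1 x 10^-8 = 9.09e-7.
[H^+] = sqrt(Ka x [NH3OH+]) = sqrt(9.09e-7 x 0.05831) = 0.000230 M.
pH = -log(0.000230) = 3.64.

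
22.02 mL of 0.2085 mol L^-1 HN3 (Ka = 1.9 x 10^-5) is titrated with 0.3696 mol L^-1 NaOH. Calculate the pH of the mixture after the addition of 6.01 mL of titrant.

Initial n(HN3) = 0.2085 x 0.02202 = 0.004591 mol.
n(NaOH) added = 0.3696 x 0.006010 = 0.002221 mol, converting that many moles of HN3 to N3-.
Remaining n(HN3) = 0.002370 mol; n(N3-) = 0.002221 mol.
By Henderson-Hasselbalch, pH = pKa + log([A^-]/[HA]) = 4.72 + log(0.002221/0.002370) = 4.72 + (-0.03) = 4.69.

4.69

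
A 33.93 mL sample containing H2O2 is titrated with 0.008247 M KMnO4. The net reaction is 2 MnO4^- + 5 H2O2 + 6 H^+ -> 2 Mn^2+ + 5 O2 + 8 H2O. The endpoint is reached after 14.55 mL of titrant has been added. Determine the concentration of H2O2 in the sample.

n(KMnO4) = 0.008247 x 0.01455 = 0.0001200 mol.
From the balanced equation, 2 mol KMnO4 reacts with 5 mol H2O2, so n(H2O2) = 0.0001200 x 5/2 = 0.0003000 mol.
[H2O2] = 0.0003000 / 0.03393 L = 0.00884 M.

0.00884 M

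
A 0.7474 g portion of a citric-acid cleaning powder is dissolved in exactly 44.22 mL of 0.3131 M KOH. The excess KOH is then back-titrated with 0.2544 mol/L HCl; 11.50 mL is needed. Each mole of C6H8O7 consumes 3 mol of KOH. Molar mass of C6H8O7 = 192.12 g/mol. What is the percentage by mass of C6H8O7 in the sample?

93.6%

Total n(KOH) added = 0.3131 x 0.04422 = 0.01385 mol.
n(HCl) used = 0.2544 x 0.01150 = 0.002926 mol, which equals the excess n(KOH).
So n(KOH) consumed by the sample = 0.01385 - 0.002926 = 0.01092 mol.
n(C6H8O7) = 0.01092 / 3 = 0.003640 mol.
mass C6H8O7 = 0.003640 x 192.12 = 0.6993 g, so %C6H8O7 = 0.6993/0.7474 x 100 = 93.6%.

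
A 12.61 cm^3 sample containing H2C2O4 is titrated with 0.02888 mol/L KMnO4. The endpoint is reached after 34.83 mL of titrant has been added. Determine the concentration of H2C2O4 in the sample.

n(KMnO4) = 0.02888 x 0.03483 = 0.001006 mol.
From the balanced equation, 2 mol KMnO4 reacts with 5 mol H2C2O4, so n(H2C2O4) = 0.001006 x 5/2 = 0.002515 mol.
[H2C2O4] = 0.002515 / 0.01261 L = 0.199 M.

0.199 M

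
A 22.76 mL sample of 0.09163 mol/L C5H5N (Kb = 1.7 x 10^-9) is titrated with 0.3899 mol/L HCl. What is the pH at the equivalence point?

3.18

n(C5H5N) = 0.09163 x 0.02276 = 0.002085 mol; V(HCl) at equivalence = 0.002085/0.3899 = 0.005349 L.
At equivalence the base is fully converted to C5H5NH+; total volume = 0.02811 L, so [C5H5NH+] = 0.002085/0.02811 = 0.07419 M.
Ka(C5H5NH+) = Kw/Kb = 1.0e-14 / 1.7 x 10^-9 = 5.88e-6.
[H^+] = sqrt(Ka x [C5H5NH+]) = sqrt(5.88e-6 x 0.07419) = 0.000661 M.
pH = -log(0.000661) = 3.18.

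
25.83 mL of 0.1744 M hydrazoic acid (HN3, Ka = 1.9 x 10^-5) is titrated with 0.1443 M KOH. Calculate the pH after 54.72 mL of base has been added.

12.62

n(acid) = 0.1744 x 0.02583 = 0.004505 mol; n(KOH) added = 0.1443 x 0.05472 = 0.007896 mol.
Base is in excess by 0.007896 - 0.004505 = 0.003391 mol in a total volume of 0.08055 L.
[OH^-] = 0.003391/0.08055 = 0.04210 M, so pOH = 1.38 and pH = 14.00 - 1.38 = 12.62.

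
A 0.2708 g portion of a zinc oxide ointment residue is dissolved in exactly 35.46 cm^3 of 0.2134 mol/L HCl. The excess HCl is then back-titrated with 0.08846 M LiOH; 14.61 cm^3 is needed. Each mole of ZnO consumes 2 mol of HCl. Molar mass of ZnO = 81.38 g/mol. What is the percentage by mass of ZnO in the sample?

Total n(HCl) added = 0.2134 x 0.03546 = 0.007567 mol.
n(LiOH) used = 0.08846 x 0.01461 = 0.001292 mol, which equals the excess n(HCl).
So n(HCl) consumed by the sample = 0.007567 - 0.001292 = 0.006275 mol.
n(ZnO) = 0.006275 / 2 = 0.003137 mol.
mass ZnO = 0.003137 x 81.38 = 0.2553 g, so %ZnO = 0.2553/0.2708 x 100 = 94.3%.

94.3%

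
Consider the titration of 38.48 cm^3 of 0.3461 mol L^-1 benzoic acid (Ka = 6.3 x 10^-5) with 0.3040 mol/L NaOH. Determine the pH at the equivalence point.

n(C6H5COOH) = 0.3461 x 0.03848 = 0.01332 mol; V(NaOH) at equivalence = 0.01332/0.3040 = 0.04381 L.
At equivalence all the acid is converted to C6H5COO-; total volume = 0.03848 + 0.04381 = 0.08229 L, so [C6H5COO-] = 0.01332/0.08229 = 0.1618 M.
Kb = Kw/Ka = 1.0e-14 / 6.3 x 10^-5 = 1.59e-10.
[OH^-] = sqrt(Kb x [C6H5COO-]) = sqrt(1.59e-10 x 0.1618) = 5.07e-6 M.
pOH = 5.30, so pH = 14.00 - 5.30 = 8.70.

8.70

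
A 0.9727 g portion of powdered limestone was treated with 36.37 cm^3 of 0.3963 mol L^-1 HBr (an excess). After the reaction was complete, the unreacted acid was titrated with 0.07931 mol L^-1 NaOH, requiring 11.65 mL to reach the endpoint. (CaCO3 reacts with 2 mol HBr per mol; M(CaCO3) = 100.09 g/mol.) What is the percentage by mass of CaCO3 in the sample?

Total n(HBr) added = 0.3963 x 0.03637 = 0.01441 mol.
n(NaOH) used = 0.07931 x 0.01165 = 0.0009240 mol, which equals the excess n(HBr).
So n(HBr) consumed by the sample = 0.01441 - 0.0009240 = 0.01349 mol.
n(CaCO3) = 0.01349 / 2 = 0.006745 mol.
mass CaCO3 = 0.006745 x 100.09 = 0.6751 g, so %CaCO3 = 0.6751/0.9727 x 100 = 69.4%.

69.4%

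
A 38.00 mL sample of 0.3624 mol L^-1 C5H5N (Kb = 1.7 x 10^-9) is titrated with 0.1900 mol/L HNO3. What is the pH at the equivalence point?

n(C5H5N) = 0.3624 x 0.03800 = 0.01377 mol; V(HNO3) at equivalence = 0.01377/0.1900 = 0.07248 L.
At equivalence the base is fully converted to C5H5NH+; total volume = 0.1105 L, so [C5H5NH+] = 0.01377/0.1105 = 0.1246 M.
Ka(C5H5NH+) = Kw/Kb = 1.0e-14 / 1.7 x 10^-9 = 5.88e-6.
[H^+] = sqrt(Ka x [C5H5NH+]) = sqrt(5.88e-6 x 0.1246) = 0.000856 M.
pH = -log(0.000856) = 3.07.

3.07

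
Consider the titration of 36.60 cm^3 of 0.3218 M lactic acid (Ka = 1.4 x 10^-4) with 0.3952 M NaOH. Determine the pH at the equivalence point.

n(HC3H5O3) = 0.3218 x 0.03660 = 0.01178 mol; V(NaOH) at equivalence = 0.01178/0.3952 = 0.02980 L.
At equivalence all the acid is converted to C3H5O3-; total volume = 0.03660 + 0.02980 = 0.06640 L, so [C3H5O3-] = 0.01178/0.06640 = 0.1774 M.
Kb = Kw/Ka = 1.0e-14 / 1.4 x 10^-4 = 7.14e-11.
[OH^-] = sqrt(Kb x [C3H5O3-]) = sqrt(7.14e-11 x 0.1774) = 3.56e-6 M.
pOH = 5.45, so pH = 14.00 - 5.45 = 8.55.

8.55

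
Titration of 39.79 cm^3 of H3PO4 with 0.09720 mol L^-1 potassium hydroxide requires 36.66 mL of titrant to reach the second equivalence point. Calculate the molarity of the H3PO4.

n(KOH) = 0.09720 x 0.03666 = 0.003563 mol.
At the second equivalence point, 2 mol OH^- react per mol H3PO4, so n(H3PO4) = 0.003563 / 2 = 0.001782 mol.
[H3PO4] = 0.001782 / 0.03979 L = 0.0448 M.

0.0448 M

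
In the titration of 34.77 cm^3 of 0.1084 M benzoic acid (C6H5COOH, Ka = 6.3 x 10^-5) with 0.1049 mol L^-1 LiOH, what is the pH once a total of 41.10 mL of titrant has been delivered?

n(acid) = 0.1084 x 0.03477 = 0.003769 mol; n(LiOH) added = 0.1049 x 0.04110 = 0.004311 mol.
Base is in excess by 0.004311 - 0.003769 = 0.0005423 mol in a total volume of 0.07587 L.
[OH^-] = 0.0005423/0.07587 = 0.007148 M, so pOH = 2.15 and pH = 14.00 - 2.15 = 11.85.

11.85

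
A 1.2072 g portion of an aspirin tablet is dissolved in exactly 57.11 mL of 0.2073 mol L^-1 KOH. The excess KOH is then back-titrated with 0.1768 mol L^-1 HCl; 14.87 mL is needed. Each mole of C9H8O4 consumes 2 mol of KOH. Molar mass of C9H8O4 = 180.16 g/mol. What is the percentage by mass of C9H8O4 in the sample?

68.7%

Total n(KOH) added = 0.2073 x 0.05711 = 0.01184 mol.
n(HCl) used = 0.1768 x 0.01487 = 0.002629 mol, which equals the excess n(KOH).
So n(KOH) consumed by the sample = 0.01184 - 0.002629 = 0.009210 mol.
n(C9H8O4) = 0.009210 / 2 = 0.004605 mol.
mass C9H8O4 = 0.004605 x 180.16 = 0.8296 g, so %C9H8O4 = 0.8296/1.2072 x 100 = 68.7%.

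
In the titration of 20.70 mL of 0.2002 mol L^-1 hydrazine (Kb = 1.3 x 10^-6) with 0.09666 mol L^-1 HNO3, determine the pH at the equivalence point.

n(N2H4) = 0.2002 x 0.02070 = 0.004144 mol; V(HNO3) at equivalence = 0.004144/0.09666 = 0.04287 L.
At equivalence the base is fully converted to N2H5+; total volume = 0.06357 L, so [N2H5+] = 0.004144/0.06357 = 0.06519 M.
Ka(N2H5+) = Kw/Kb = 1.0e-14 / 1.3 x 10^-6 = 7.69e-9.
[H^+] = sqrt(Ka x [N2H5+]) = sqrt(7.69e-9 x 0.06519) = 2.24e-5 M.
pH = -log(2.24e-5) = 4.65.

4.65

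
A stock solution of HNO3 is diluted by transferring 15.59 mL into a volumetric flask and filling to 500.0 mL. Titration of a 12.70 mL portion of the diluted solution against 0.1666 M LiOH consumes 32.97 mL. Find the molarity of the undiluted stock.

13.9 M

n(LiOH) = 0.1666 x 0.03297 = 0.005493 mol.
n(HNO3) in the aliquot = 0.005493 mol.
[diluted HNO3] = 0.005493 / 0.01270 = 0.4325 M.
Dilution factor = 500.0/15.59 = 32.07, so [stock] = 0.4325 x 32.07 = 13.9 M.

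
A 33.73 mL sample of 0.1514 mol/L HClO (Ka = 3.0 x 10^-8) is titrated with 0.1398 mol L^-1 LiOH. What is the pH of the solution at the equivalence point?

n(HClO) = 0.1514 x 0.03373 = 0.005107 mol; V(LiOH) at equivalence = 0.005107/0.1398 = 0.03653 L.
At equivalence all the acid is converted to ClO-; total volume = 0.03373 + 0.03653 = 0.07026 L, so [ClO-] = 0.005107/0.07026 = 0.07268 M.
Kb = Kw/Ka = 1.0e-14 / 3.0 x 10^-8 = 3.33e-7.
[OH^-] = sqrt(Kb x [ClO-]) = sqrt(3.33e-7 x 0.07268) = 0.000156 M.
pOH = 3.81, so pH = 14.00 - 3.81 = 10.19.

10.19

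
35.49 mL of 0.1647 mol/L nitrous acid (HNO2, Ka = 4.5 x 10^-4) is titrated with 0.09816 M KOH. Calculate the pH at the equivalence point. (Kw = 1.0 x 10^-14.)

8.07

n(HNO2) = 0.1647 x 0.03549 = 0.005845 mol; V(KOH) at equivalence = 0.005845/0.09816 = 0.05955 L.
At equivalence all the acid is converted to NO2-; total volume = 0.03549 + 0.05955 = 0.09504 L, so [NO2-] = 0.005845/0.09504 = 0.06150 M.
Kb = Kw/Ka = 1.0e-14 / 4.5 x 10^-4 = 2.22e-11.
[OH^-] = sqrt(Kb x [NO2-]) = sqrt(2.22e-11 x 0.06150) = 1.17e-6 M.
pOH = 5.93, so pH = 14.00 - 5.93 = 8.07.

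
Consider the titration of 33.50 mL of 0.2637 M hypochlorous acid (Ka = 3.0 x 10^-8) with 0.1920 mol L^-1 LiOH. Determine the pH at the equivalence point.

10.28

n(HClO) = 0.2637 x 0.03350 = 0.008834 mol; V(LiOH) at equivalence = 0.008834/0.1920 = 0.04601 L.
At equivalence all the acid is converted to ClO-; total volume = 0.03350 + 0.04601 = 0.07951 L, so [ClO-] = 0.008834/0.07951 = 0.1111 M.
Kb = Kw/Ka = 1.0e-14 / 3.0 x 10^-8 = 3.33e-7.
[OH^-] = sqrt(Kb x [ClO-]) = sqrt(3.33e-7 x 0.1111) = 0.000192 M.
pOH = 3.72, so pH = 14.00 - 3.72 = 10.28.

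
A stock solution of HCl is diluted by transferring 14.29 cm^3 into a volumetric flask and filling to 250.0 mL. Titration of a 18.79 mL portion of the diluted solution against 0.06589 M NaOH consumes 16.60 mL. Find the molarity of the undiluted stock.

n(NaOH) = 0.06589 x 0.01660 = 0.001094 mol.
n(HCl) in the aliquot = 0.001094 mol.
[diluted HCl] = 0.001094 / 0.01879 = 0.05821 M.
Dilution factor = 250.0/14.29 = 17.49, so [stock] = 0.05821 x 17.49 = 1.02 M.

1.02 M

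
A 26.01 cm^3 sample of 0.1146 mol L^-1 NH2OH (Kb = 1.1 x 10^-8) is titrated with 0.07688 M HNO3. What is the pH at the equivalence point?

n(NH2OH) = 0.1146 x 0.02601 = 0.002981 mol; V(HNO3) at equivalence = 0.002981/0.07688 = 0.03877 L.
At equivalence the base is fully converted to NH3OH+; total volume = 0.06478 L, so [NH3OH+] = 0.002981/0.06478 = 0.04601 M.
Ka(NH3OH+) = Kw/Kb = 1.0e-14 / 1.1 x 10^-8 = 9.09e-7.
[H^+] = sqrt(Ka x [NH3OH+]) = sqrt(9.09e-7 x 0.04601) = 0.000205 M.
pH = -log(0.000205) = 3.69.

3.69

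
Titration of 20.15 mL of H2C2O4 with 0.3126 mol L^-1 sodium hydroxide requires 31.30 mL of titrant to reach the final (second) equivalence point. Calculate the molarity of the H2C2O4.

0.243 M

n(NaOH) = 0.3126 x 0.03130 = 0.009784 mol.
At the final (second) equivalence point, 2 mol OH^- react per mol H2C2O4, so n(H2C2O4) = 0.009784 / 2 = 0.004892 mol.
[H2C2O4] = 0.004892 / 0.02015 L = 0.243 M.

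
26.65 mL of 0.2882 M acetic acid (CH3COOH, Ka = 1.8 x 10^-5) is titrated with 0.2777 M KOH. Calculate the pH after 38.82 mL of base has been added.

12.68

n(acid) = 0.2882 x 0.02665 = 0.007681 mol; n(KOH) added = 0.2777 x 0.03882 = 0.01078 mol.
Base is in excess by 0.01078 - 0.007681 = 0.003100 mol in a total volume of 0.06547 L.
[OH^-] = 0.003100/0.06547 = 0.04735 M, so pOH = 1.32 and pH = 14.00 - 1.32 = 12.68.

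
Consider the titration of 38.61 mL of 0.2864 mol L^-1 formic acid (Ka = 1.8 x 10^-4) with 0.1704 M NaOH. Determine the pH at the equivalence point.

n(HCOOH) = 0.2864 x 0.03861 = 0.01106 mol; V(NaOH) at equivalence = 0.01106/0.1704 = 0.06489 L.
At equivalence all the acid is converted to HCOO-; total volume = 0.03861 + 0.06489 = 0.1035 L, so [HCOO-] = 0.01106/0.1035 = 0.1068 M.
Kb = Kw/Ka = 1.0e-14 / 1.8 x 10^-4 = 5.56e-11.
[OH^-] = sqrt(Kb x [HCOO-]) = sqrt(5.56e-11 x 0.1068) = 2.44e-6 M.
pOH = 5.61, so pH = 14.00 - 5.61 = 8.39.

8.39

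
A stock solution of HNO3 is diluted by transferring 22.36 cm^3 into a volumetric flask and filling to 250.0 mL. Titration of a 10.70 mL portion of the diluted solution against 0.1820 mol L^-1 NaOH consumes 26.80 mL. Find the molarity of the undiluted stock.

n(NaOH) = 0.1820 x 0.02680 = 0.004878 mol.
n(HNO3) in the aliquot = 0.004878 mol.
[diluted HNO3] = 0.004878 / 0.01070 = 0.4559 M.
Dilution factor = 250.0/22.36 = 11.18, so [stock] = 0.4559 x 11.18 = 5.10 M.

5.10 M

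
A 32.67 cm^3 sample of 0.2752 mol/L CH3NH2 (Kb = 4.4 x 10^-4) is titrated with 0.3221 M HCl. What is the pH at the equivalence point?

5.74

n(CH3NH2) = 0.2752 x 0.03267 = 0.008991 mol; V(HCl) at equivalence = 0.008991/0.3221 = 0.02791 L.
At equivalence the base is fully converted to CH3NH3+; total volume = 0.06058 L, so [CH3NH3+] = 0.008991/0.06058 = 0.1484 M.
Ka(CH3NH3+) = Kw/Kb = 1.0e-14 / 4.4 x 10^-4 = 2.27e-11.
[H^+] = sqrt(Ka x [CH3NH3+]) = sqrt(2.27e-11 x 0.1484) = 1.84e-6 M.
pH = -log(1.84e-6) = 5.74.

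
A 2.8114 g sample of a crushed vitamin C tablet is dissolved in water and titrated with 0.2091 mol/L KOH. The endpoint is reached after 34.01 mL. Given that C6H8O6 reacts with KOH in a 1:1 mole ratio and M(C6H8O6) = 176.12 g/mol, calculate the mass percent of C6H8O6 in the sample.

44.5%

n(KOH) = 0.2091 x 0.03401 = 0.007111 mol.
n(C6H8O6) = 0.007111 / 1 = 0.007111 mol.
mass of C6H8O6 = 0.007111 x 176.12 = 1.252 g.
% purity = 1.252 / 2.8114 x 100 = 44.5%.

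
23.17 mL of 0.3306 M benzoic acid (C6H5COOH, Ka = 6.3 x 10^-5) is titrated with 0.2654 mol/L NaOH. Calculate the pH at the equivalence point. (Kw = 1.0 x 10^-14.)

8.68

n(C6H5COOH) = 0.3306 x 0.02317 = 0.007660 mol; V(NaOH) at equivalence = 0.007660/0.2654 = 0.02886 L.
At equivalence all the acid is converted to C6H5COO-; total volume = 0.02317 + 0.02886 = 0.05203 L, so [C6H5COO-] = 0.007660/0.05203 = 0.1472 M.
Kb = Kw/Ka = 1.0e-14 / 6.3 x 10^-5 = 1.59e-10.
[OH^-] = sqrt(Kb x [C6H5COO-]) = sqrt(1.59e-10 x 0.1472) = 4.83e-6 M.
pOH = 5.32, so pH = 14.00 - 5.32 = 8.68.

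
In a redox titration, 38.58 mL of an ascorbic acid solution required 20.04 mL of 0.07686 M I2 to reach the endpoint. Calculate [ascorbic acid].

n(I2) = 0.07686 x 0.02004 = 0.001540 mol.
From the balanced equation, 1 mol I2 reacts with 1 mol ascorbic acid, so n(ascorbic acid) = 0.001540 x 1/1 = 0.001540 mol.
[ascorbic acid] = 0.001540 / 0.03858 L = 0.0399 M.

0.0399 M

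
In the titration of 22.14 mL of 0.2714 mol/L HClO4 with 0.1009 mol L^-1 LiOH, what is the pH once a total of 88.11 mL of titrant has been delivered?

n(acid) = 0.2714 x 0.02214 = 0.006009 mol; n(LiOH) added = 0.1009 x 0.08811 = 0.008890 mol.
Base is in excess by 0.008890 - 0.006009 = 0.002882 mol in a total volume of 0.1103 L.
[OH^-] = 0.002882/0.1103 = 0.02614 M, so pOH = 1.58 and pH = 14.00 - 1.58 = 12.42.

12.42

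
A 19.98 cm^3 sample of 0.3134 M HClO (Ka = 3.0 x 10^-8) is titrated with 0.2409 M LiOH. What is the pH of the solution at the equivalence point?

n(HClO) = 0.3134 x 0.01998 = 0.006262 mol; V(LiOH) at equivalence = 0.006262/0.2409 = 0.02599 L.
At equivalence all the acid is converted to ClO-; total volume = 0.01998 + 0.02599 = 0.04597 L, so [ClO-] = 0.006262/0.04597 = 0.1362 M.
Kb = Kw/Ka = 1.0e-14 / 3.0 x 10^-8 = 3.33e-7.
[OH^-] = sqrt(Kb x [ClO-]) = sqrt(3.33e-7 x 0.1362) = 0.000213 M.
pOH = 3.67, so pH = 14.00 - 3.67 = 10.33.

10.33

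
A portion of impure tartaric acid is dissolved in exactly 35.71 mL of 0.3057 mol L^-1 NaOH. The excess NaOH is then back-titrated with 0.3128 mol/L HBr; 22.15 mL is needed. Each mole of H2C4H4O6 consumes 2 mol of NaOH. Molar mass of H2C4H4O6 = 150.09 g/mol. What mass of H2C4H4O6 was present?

0.299 g

Total n(NaOH) added = 0.3057 x 0.03571 = 0.01092 mol.
n(HBr) used = 0.3128 x 0.02215 = 0.006929 mol, which equals the excess n(NaOH).
So n(NaOH) consumed by the sample = 0.01092 - 0.006929 = 0.003988 mol.
n(H2C4H4O6) = 0.003988 / 2 = 0.001994 mol.
mass = 0.001994 mol x 150.09 g/mol = 0.299 g.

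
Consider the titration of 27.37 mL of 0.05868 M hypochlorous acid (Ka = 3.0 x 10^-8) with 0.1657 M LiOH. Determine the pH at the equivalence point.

10.08

n(HClO) = 0.05868 x 0.02737 = 0.001606 mol; V(LiOH) at equivalence = 0.001606/0.1657 = 0.009693 L.
At equivalence all the acid is converted to ClO-; total volume = 0.02737 + 0.009693 = 0.03706 L, so [ClO-] = 0.001606/0.03706 = 0.04333 M.
Kb = Kw/Ka = 1.0e-14 / 3.0 x 10^-8 = 3.33e-7.
[OH^-] = sqrt(Kb x [ClO-]) = sqrt(3.33e-7 x 0.04333) = 0.000120 M.
pOH = 3.92, so pH = 14.00 - 3.92 = 10.08.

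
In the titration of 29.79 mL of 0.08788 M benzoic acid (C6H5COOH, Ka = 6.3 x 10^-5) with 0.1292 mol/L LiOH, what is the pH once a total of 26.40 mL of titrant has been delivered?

12.15

n(acid) = 0.08788 x 0.02979 = 0.002618 mol; n(LiOH) added = 0.1292 x 0.02640 = 0.003411 mol.
Base is in excess by 0.003411 - 0.002618 = 0.0007929 mol in a total volume of 0.05619 L.
[OH^-] = 0.0007929/0.05619 = 0.01411 M, so pOH = 1.85 and pH = 14.00 - 1.85 = 12.15.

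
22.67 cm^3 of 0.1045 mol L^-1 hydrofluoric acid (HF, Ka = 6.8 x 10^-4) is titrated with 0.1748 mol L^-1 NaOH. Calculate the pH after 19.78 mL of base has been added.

n(acid) = 0.1045 x 0.02267 = 0.002369 mol; n(NaOH) added = 0.1748 x 0.01978 = 0.003458 mol.
Base is in excess by 0.003458 - 0.002369 = 0.001089 mol in a total volume of 0.04245 L.
[OH^-] = 0.001089/0.04245 = 0.02564 M, so pOH = 1.59 and pH = 14.00 - 1.59 = 12.41.

12.41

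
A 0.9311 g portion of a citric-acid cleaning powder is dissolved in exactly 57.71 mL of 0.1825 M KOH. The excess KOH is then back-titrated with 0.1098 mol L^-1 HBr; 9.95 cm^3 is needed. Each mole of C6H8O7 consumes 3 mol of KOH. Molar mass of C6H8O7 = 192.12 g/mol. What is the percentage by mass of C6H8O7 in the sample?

64.9%

Total n(KOH) added = 0.1825 x 0.05771 = 0.01053 mol.
n(HBr) used = 0.1098 x 0.009950 = 0.001093 mol, which equals the excess n(KOH).
So n(KOH) consumed by the sample = 0.01053 - 0.001093 = 0.009440 mol.
n(C6H8O7) = 0.009440 / 3 = 0.003147 mol.
mass C6H8O7 = 0.003147 x 192.12 = 0.6045 g, so %C6H8O7 = 0.6045/0.9311 x 100 = 64.9%.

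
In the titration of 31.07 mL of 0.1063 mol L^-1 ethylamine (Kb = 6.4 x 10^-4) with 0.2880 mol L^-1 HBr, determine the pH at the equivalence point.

5.96

n(C2H5NH2) = 0.1063 x 0.03107 = 0.003303 mol; V(HBr) at equivalence = 0.003303/0.2880 = 0.01147 L.
At equivalence the base is fully converted to C2H5NH3+; total volume = 0.04254 L, so [C2H5NH3+] = 0.003303/0.04254 = 0.07764 M.
Ka(C2H5NH3+) = Kw/Kb = 1.0e-14 / 6.4 x 10^-4 = 1.56e-11.
[H^+] = sqrt(Ka x [C2H5NH3+]) = sqrt(1.56e-11 x 0.07764) = 1.10e-6 M.
pH = -log(1.10e-6) = 5.96.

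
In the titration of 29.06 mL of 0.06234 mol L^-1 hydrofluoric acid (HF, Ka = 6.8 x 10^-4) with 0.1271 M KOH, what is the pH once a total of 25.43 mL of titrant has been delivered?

n(acid) = 0.06234 x 0.02906 = 0.001812 mol; n(KOH) added = 0.1271 x 0.02543 = 0.003232 mol.
Base is in excess by 0.003232 - 0.001812 = 0.001421 mol in a total volume of 0.05449 L.
[OH^-] = 0.001421/0.05449 = 0.02607 M, so pOH = 1.58 and pH = 14.00 - 1.58 = 12.42.

12.42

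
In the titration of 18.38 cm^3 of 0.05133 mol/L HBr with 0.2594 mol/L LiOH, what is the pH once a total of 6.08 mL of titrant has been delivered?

12.41

n(acid) = 0.05133 x 0.01838 = 0.0009434 mol; n(LiOH) added = 0.2594 x 0.006080 = 0.001577 mol.
Base is in excess by 0.001577 - 0.0009434 = 0.0006337 mol in a total volume of 0.02446 L.
[OH^-] = 0.0006337/0.02446 = 0.02591 M, so pOH = 1.59 and pH = 14.00 - 1.59 = 12.41.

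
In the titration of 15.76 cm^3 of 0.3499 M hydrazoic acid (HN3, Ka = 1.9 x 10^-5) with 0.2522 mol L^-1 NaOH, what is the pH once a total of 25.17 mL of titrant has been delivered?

n(acid) = 0.3499 x 0.01576 = 0.005514 mol; n(NaOH) added = 0.2522 x 0.02517 = 0.006348 mol.
Base is in excess by 0.006348 - 0.005514 = 0.0008334 mol in a total volume of 0.04093 L.
[OH^-] = 0.0008334/0.04093 = 0.02036 M, so pOH = 1.69 and pH = 14.00 - 1.69 = 12.31.

12.31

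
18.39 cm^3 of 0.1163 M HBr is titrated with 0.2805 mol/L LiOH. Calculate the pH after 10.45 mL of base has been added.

n(acid) = 0.1163 x 0.01839 = 0.002139 mol; n(LiOH) added = 0.2805 x 0.01045 = 0.002931 mol.
Base is in excess by 0.002931 - 0.002139 = 0.0007925 mol in a total volume of 0.02884 L.
[OH^-] = 0.0007925/0.02884 = 0.02748 M, so pOH = 1.56 and pH = 14.00 - 1.56 = 12.44.

12.44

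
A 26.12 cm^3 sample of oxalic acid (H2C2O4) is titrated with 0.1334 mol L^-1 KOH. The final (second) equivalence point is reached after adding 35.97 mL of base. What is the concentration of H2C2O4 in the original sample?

n(KOH) = 0.1334 x 0.03597 = 0.004798 mol.
At the final (second) equivalence point, 2 mol OH^- react per mol H2C2O4, so n(H2C2O4) = 0.004798 / 2 = 0.002399 mol.
[H2C2O4] = 0.002399 / 0.02612 L = 0.0919 M.

0.0919 M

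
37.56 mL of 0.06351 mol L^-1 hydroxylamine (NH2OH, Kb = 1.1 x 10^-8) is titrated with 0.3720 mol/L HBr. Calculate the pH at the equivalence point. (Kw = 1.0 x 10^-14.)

3.65

n(NH2OH) = 0.06351 x 0.03756 = 0.002385 mol; V(HBr) at equivalence = 0.002385/0.3720 = 0.006412 L.
At equivalence the base is fully converted to NH3OH+; total volume = 0.04397 L, so [NH3OH+] = 0.002385/0.04397 = 0.05425 M.
Ka(NH3OH+) = Kw/Kb = 1.0e-14 / 1.1 x 10^-8 = 9.09e-7.
[H^+] = sqrt(Ka x [NH3OH+]) = sqrt(9.09e-7 x 0.05425) = 0.000222 M.
pH = -log(0.000222) = 3.65.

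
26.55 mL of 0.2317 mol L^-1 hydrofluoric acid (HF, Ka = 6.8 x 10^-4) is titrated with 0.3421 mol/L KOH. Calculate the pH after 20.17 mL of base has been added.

n(acid) = 0.2317 x 0.02655 = 0.006152 mol; n(KOH) added = 0.3421 x 0.02017 = 0.006900 mol.
Base is in excess by 0.006900 - 0.006152 = 0.0007485 mol in a total volume of 0.04672 L.
[OH^-] = 0.0007485/0.04672 = 0.01602 M, so pOH = 1.80 and pH = 14.00 - 1.80 = 12.20.

12.20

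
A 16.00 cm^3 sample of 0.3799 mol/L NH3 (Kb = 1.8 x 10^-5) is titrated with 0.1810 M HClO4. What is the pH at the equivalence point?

5.08

n(NH3) = 0.3799 x 0.01600 = 0.006078 mol; V(HClO4) at equivalence = 0.006078/0.1810 = 0.03358 L.
At equivalence the base is fully converted to NH4+; total volume = 0.04958 L, so [NH4+] = 0.006078/0.04958 = 0.1226 M.
Ka(NH4+) = Kw/Kb = 1.0e-14 / 1.8 x 10^-5 = 5.56e-10.
[H^+] = sqrt(Ka x [NH4+]) = sqrt(5.56e-10 x 0.1226) = 8.25e-6 M.
pH = -log(8.25e-6) = 5.08.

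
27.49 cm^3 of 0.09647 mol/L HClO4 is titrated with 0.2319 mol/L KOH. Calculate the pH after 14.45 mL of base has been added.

12.22

n(acid) = 0.09647 x 0.02749 = 0.002652 mol; n(KOH) added = 0.2319 x 0.01445 = 0.003351 mol.
Base is in excess by 0.003351 - 0.002652 = 0.0006990 mol in a total volume of 0.04194 L.
[OH^-] = 0.0006990/0.04194 = 0.01667 M, so pOH = 1.78 and pH = 14.00 - 1.78 = 12.22.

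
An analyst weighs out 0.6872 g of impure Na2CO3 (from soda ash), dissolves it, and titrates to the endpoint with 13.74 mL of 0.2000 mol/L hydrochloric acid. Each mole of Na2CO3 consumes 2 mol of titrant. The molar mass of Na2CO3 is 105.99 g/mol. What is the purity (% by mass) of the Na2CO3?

n(HCl) = 0.2000 x 0.01374 = 0.002748 mol.
n(Na2CO3) = 0.002748 / 2 = 0.001374 mol.
mass of Na2CO3 = 0.001374 x 105.99 = 0.1456 g.
% purity = 0.1456 / 0.6872 x 100 = 21.2%.

21.2%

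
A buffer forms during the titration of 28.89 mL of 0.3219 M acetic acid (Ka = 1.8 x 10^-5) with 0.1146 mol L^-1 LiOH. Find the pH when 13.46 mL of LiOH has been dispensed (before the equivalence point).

Initial n(CH3COOH) = 0.3219 x 0.02889 = 0.009300 mol.
n(LiOH) added = 0.1146 x 0.01346 = 0.001543 mol, converting that many moles of CH3COOH to CH3COO-.
Remaining n(CH3COOH) = 0.007757 mol; n(CH3COO-) = 0.001543 mol.
By Henderson-Hasselbalch, pH = pKa + log([A^-]/[HA]) = 4.74 + log(0.001543/0.007757) = 4.74 + (-0.70) = 4.04.

4.04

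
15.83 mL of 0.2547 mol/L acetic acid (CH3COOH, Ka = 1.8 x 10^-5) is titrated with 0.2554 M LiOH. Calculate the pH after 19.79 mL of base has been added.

12.46

n(acid) = 0.2547 x 0.01583 = 0.004032 mol; n(LiOH) added = 0.2554 x 0.01979 = 0.005054 mol.
Base is in excess by 0.005054 - 0.004032 = 0.001022 mol in a total volume of 0.03562 L.
[OH^-] = 0.001022/0.03562 = 0.02870 M, so pOH = 1.54 and pH = 14.00 - 1.54 = 12.46.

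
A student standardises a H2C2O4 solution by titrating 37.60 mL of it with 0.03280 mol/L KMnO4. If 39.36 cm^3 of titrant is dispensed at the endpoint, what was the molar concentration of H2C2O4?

n(KMnO4) = 0.03280 x 0.03936 = 0.001291 mol.
From the balanced equation, 2 mol KMnO4 reacts with 5 mol H2C2O4, so n(H2C2O4) = 0.001291 x 5/2 = 0.003228 mol.
[H2C2O4] = 0.003228 / 0.03760 L = 0.0858 M.

0.0858 M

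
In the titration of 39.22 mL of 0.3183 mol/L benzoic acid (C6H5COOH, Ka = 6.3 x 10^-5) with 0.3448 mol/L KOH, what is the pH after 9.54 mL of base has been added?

3.75

Initial n(C6H5COOH) = 0.3183 x 0.03922 = 0.01248 mol.
n(KOH) added = 0.3448 x 0.009540 = 0.003289 mol, converting that many moles of C6H5COOH to C6H5COO-.
Remaining n(C6H5COOH) = 0.009194 mol; n(C6H5COO-) = 0.003289 mol.
By Henderson-Hasselbalch, pH = pKa + log([A^-]/[HA]) = 4.20 + log(0.003289/0.009194) = 4.20 + (-0.45) = 3.75.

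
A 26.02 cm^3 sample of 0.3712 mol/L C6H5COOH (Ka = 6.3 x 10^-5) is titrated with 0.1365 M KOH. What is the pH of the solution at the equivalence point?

8.60

n(C6H5COOH) = 0.3712 x 0.02602 = 0.009659 mol; V(KOH) at equivalence = 0.009659/0.1365 = 0.07076 L.
At equivalence all the acid is converted to C6H5COO-; total volume = 0.02602 + 0.07076 = 0.09678 L, so [C6H5COO-] = 0.009659/0.09678 = 0.09980 M.
Kb = Kw/Ka = 1.0e-14 / 6.3 x 10^-5 = 1.59e-10.
[OH^-] = sqrt(Kb x [C6H5COO-]) = sqrt(1.59e-10 x 0.09980) = 3.98e-6 M.
pOH = 5.40, so pH = 14.00 - 5.40 = 8.60.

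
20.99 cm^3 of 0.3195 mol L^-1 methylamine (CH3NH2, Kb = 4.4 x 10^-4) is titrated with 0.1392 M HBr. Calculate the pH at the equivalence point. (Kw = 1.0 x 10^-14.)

5.83

n(CH3NH2) = 0.3195 x 0.02099 = 0.006706 mol; V(HBr) at equivalence = 0.006706/0.1392 = 0.04818 L.
At equivalence the base is fully converted to CH3NH3+; total volume = 0.06917 L, so [CH3NH3+] = 0.006706/0.06917 = 0.09696 M.
Ka(CH3NH3+) = Kw/Kb = 1.0e-14 / 4.4 x 10^-4 = 2.27e-11.
[H^+] = sqrt(Ka x [CH3NH3+]) = sqrt(2.27e-11 x 0.09696) = 1.48e-6 M.
pH = -log(1.48e-6) = 5.83.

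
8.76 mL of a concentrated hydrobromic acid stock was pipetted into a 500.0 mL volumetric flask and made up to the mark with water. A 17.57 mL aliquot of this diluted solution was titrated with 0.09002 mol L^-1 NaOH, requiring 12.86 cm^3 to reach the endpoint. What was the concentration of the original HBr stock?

n(NaOH) = 0.09002 x 0.01286 = 0.001158 mol.
n(HBr) in the aliquot = 0.001158 mol.
[diluted HBr] = 0.001158 / 0.01757 = 0.06589 M.
Dilution factor = 500.0/8.760 = 57.08, so [stock] = 0.06589 x 57.08 = 3.76 M.

3.76 M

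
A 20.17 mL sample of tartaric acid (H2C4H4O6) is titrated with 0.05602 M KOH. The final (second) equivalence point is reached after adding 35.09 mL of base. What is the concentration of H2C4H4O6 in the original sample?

0.0487 M

n(KOH) = 0.05602 x 0.03509 = 0.001966 mol.
At the final (second) equivalence point, 2 mol OH^- react per mol H2C4H4O6, so n(H2C4H4O6) = 0.001966 / 2 = 0.0009829 mol.
[H2C4H4O6] = 0.0009829 / 0.02017 L = 0.0487 M.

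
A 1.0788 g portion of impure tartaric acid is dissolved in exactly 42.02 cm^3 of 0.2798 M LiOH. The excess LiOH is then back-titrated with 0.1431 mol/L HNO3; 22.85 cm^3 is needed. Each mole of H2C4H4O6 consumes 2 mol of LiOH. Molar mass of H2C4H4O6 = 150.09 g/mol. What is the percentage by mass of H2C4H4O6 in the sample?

59.0%

Total n(LiOH) added = 0.2798 x 0.04202 = 0.01176 mol.
n(HNO3) used = 0.1431 x 0.02285 = 0.003270 mol, which equals the excess n(LiOH).
So n(LiOH) consumed by the sample = 0.01176 - 0.003270 = 0.008487 mol.
n(H2C4H4O6) = 0.008487 / 2 = 0.004244 mol.
mass H2C4H4O6 = 0.004244 x 150.09 = 0.6369 g, so %H2C4H4O6 = 0.6369/1.0788 x 100 = 59.0%.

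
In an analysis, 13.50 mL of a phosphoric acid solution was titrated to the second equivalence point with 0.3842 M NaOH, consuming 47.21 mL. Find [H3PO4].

n(NaOH) = 0.3842 x 0.04721 = 0.01814 mol.
At the second equivalence point, 2 mol OH^- react per mol H3PO4, so n(H3PO4) = 0.01814 / 2 = 0.009069 mol.
[H3PO4] = 0.009069 / 0.01350 L = 0.672 M.

0.672 M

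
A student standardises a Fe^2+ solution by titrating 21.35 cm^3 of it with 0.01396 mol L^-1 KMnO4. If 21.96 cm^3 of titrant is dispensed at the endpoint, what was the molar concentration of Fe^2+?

0.0718 M

n(KMnO4) = 0.01396 x 0.02196 = 0.0003066 mol.
From the balanced equation, 1 mol KMnO4 reacts with 5 mol Fe^2+, so n(Fe^2+) = 0.0003066 x 5/1 = 0.001533 mol.
[Fe^2+] = 0.001533 / 0.02135 L = 0.0718 M.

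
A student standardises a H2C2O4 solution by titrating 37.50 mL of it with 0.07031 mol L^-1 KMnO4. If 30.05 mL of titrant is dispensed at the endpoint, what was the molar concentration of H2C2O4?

0.141 M

n(KMnO4) = 0.07031 x 0.03005 = 0.002113 mol.
From the balanced equation, 2 mol KMnO4 reacts with 5 mol H2C2O4, so n(H2C2O4) = 0.002113 x 5/2 = 0.005282 mol.
[H2C2O4] = 0.005282 / 0.03750 L = 0.141 M.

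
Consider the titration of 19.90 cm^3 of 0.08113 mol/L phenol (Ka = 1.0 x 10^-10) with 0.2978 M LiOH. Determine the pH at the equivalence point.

n(C6H5OH) = 0.08113 x 0.01990 = 0.001614 mol; V(LiOH) at equivalence = 0.001614/0.2978 = 0.005421 L.
At equivalence all the acid is converted to C6H5O-; total volume = 0.01990 + 0.005421 = 0.02532 L, so [C6H5O-] = 0.001614/0.02532 = 0.06376 M.
Kb = Kw/Ka = 1.0e-14 / 1.0 x 10^-10 = 0.000100.
[OH^-] = sqrt(Kb x [C6H5O-]) = sqrt(0.000100 x 0.06376) = 0.00253 M.
pOH = 2.60, so pH = 14.00 - 2.60 = 11.40.

11.40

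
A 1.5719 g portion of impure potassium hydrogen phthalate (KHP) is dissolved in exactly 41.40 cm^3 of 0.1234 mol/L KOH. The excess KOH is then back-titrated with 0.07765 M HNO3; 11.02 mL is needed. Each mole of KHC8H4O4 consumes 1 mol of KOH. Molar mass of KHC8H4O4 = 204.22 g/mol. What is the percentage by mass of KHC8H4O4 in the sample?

55.3%

Total n(KOH) added = 0.1234 x 0.04140 = 0.005109 mol.
n(HNO3) used = 0.07765 x 0.01102 = 0.0008557 mol, which equals the excess n(KOH).
So n(KOH) consumed by the sample = 0.005109 - 0.0008557 = 0.004253 mol.
n(KHC8H4O4) = 0.004253 / 1 = 0.004253 mol.
mass KHC8H4O4 = 0.004253 x 204.22 = 0.8686 g, so %KHC8H4O4 = 0.8686/1.5719 x 100 = 55.3%.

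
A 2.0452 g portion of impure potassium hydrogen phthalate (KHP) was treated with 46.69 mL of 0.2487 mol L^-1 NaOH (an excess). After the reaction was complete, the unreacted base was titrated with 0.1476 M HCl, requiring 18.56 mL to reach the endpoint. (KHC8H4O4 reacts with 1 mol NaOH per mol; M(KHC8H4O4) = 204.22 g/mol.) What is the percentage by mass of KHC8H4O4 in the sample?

Total n(NaOH) added = 0.2487 x 0.04669 = 0.01161 mol.
n(HCl) used = 0.1476 x 0.01856 = 0.002739 mol, which equals the excess n(NaOH).
So n(NaOH) consumed by the sample = 0.01161 - 0.002739 = 0.008872 mol.
n(KHC8H4O4) = 0.008872 / 1 = 0.008872 mol.
mass KHC8H4O4 = 0.008872 x 204.22 = 1.812 g, so %KHC8H4O4 = 1.812/2.0452 x 100 = 88.6%.

88.6%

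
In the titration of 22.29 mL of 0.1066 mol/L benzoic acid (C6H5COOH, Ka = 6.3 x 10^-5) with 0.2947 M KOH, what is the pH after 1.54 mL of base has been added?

3.57

Initial n(C6H5COOH) = 0.1066 x 0.02229 = 0.002376 mol.
n(KOH) added = 0.2947 x 0.001540 = 0.0004538 mol, converting that many moles of C6H5COOH to C6H5COO-.
Remaining n(C6H5COOH) = 0.001922 mol; n(C6H5COO-) = 0.0004538 mol.
By Henderson-Hasselbalch, pH = pKa + log([A^-]/[HA]) = 4.20 + log(0.0004538/0.001922) = 4.20 + (-0.63) = 3.57.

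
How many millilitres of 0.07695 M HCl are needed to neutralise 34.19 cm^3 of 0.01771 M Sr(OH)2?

15.7 mL

n(Sr(OH)2) = 0.01771 mol/L x 0.03419 L = 0.0006055 mol.
The neutralisation is 1 Sr(OH)2 : 2 HCl, so n(HCl) = 0.0006055 x 2/1 = 0.001211 mol.
V(HCl) = 0.001211 / 0.07695 = 0.01574 L = 15.7 mL.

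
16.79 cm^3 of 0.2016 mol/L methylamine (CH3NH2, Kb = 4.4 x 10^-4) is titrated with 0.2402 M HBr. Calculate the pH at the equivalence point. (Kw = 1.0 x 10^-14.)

5.80

n(CH3NH2) = 0.2016 x 0.01679 = 0.003385 mol; V(HBr) at equivalence = 0.003385/0.2402 = 0.01409 L.
At equivalence the base is fully converted to CH3NH3+; total volume = 0.03088 L, so [CH3NH3+] = 0.003385/0.03088 = 0.1096 M.
Ka(CH3NH3+) = Kw/Kb = 1.0e-14 / 4.4 x 10^-4 = 2.27e-11.
[H^+] = sqrt(Ka x [CH3NH3+]) = sqrt(2.27e-11 x 0.1096) = 1.58e-6 M.
pH = -log(1.58e-6) = 5.80.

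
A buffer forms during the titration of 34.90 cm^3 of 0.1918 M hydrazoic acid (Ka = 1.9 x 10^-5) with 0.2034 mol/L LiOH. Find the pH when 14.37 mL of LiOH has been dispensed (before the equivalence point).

Initial n(HN3) = 0.1918 x 0.03490 = 0.006694 mol.
n(LiOH) added = 0.2034 x 0.01437 = 0.002923 mol, converting that many moles of HN3 to N3-.
Remaining n(HN3) = 0.003771 mol; n(N3-) = 0.002923 mol.
By Henderson-Hasselbalch, pH = pKa + log([A^-]/[HA]) = 4.72 + log(0.002923/0.003771) = 4.72 + (-0.11) = 4.61.

4.61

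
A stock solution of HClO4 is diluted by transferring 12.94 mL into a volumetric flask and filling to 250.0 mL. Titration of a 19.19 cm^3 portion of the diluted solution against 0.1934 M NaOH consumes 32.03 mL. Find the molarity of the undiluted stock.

6.24 M

n(NaOH) = 0.1934 x 0.03203 = 0.006195 mol.
n(HClO4) in the aliquot = 0.006195 mol.
[diluted HClO4] = 0.006195 / 0.01919 = 0.3228 M.
Dilution factor = 250.0/12.94 = 19.32, so [stock] = 0.3228 x 19.32 = 6.24 M.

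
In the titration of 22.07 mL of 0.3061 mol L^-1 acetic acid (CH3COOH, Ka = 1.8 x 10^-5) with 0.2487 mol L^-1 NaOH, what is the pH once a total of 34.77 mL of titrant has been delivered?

12.52

n(acid) = 0.3061 x 0.02207 = 0.006756 mol; n(NaOH) added = 0.2487 x 0.03477 = 0.008647 mol.
Base is in excess by 0.008647 - 0.006756 = 0.001892 mol in a total volume of 0.05684 L.
[OH^-] = 0.001892/0.05684 = 0.03328 M, so pOH = 1.48 and pH = 14.00 - 1.48 = 12.52.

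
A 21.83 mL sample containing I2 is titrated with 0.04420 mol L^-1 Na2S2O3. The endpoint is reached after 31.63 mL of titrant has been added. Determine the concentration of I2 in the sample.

n(Na2S2O3) = 0.04420 x 0.03163 = 0.001398 mol.
From the balanced equation, 2 mol Na2S2O3 reacts with 1 mol I2, so n(I2) = 0.001398 x 1/2 = 0.0006990 mol.
[I2] = 0.0006990 / 0.02183 L = 0.0320 M.

0.0320 M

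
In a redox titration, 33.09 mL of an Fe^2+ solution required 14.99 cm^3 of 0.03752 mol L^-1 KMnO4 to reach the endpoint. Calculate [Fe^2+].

n(KMnO4) = 0.03752 x 0.01499 = 0.0005624 mol.
From the balanced equation, 1 mol KMnO4 reacts with 5 mol Fe^2+, so n(Fe^2+) = 0.0005624 x 5/1 = 0.002812 mol.
[Fe^2+] = 0.002812 / 0.03309 L = 0.0850 M.

0.0850 M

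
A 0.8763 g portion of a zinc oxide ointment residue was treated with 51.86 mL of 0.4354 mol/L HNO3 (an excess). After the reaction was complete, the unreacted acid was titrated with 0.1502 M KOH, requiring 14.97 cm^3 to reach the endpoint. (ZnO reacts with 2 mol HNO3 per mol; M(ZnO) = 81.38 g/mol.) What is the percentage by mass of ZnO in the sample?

Total n(HNO3) added = 0.4354 x 0.05186 = 0.02258 mol.
n(KOH) used = 0.1502 x 0.01497 = 0.002248 mol, which equals the excess n(HNO3).
So n(HNO3) consumed by the sample = 0.02258 - 0.002248 = 0.02033 mol.
n(ZnO) = 0.02033 / 2 = 0.01017 mol.
mass ZnO = 0.01017 x 81.38 = 0.8273 g, so %ZnO = 0.8273/0.8763 x 100 = 94.4%.

94.4%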